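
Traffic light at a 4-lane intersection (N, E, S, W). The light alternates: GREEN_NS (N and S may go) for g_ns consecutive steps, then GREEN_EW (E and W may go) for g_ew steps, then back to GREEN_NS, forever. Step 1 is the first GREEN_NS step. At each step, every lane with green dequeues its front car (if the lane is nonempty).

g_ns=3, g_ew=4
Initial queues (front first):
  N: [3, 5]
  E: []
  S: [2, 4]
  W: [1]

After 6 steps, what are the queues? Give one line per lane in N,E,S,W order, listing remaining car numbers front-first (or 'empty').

Step 1 [NS]: N:car3-GO,E:wait,S:car2-GO,W:wait | queues: N=1 E=0 S=1 W=1
Step 2 [NS]: N:car5-GO,E:wait,S:car4-GO,W:wait | queues: N=0 E=0 S=0 W=1
Step 3 [NS]: N:empty,E:wait,S:empty,W:wait | queues: N=0 E=0 S=0 W=1
Step 4 [EW]: N:wait,E:empty,S:wait,W:car1-GO | queues: N=0 E=0 S=0 W=0

N: empty
E: empty
S: empty
W: empty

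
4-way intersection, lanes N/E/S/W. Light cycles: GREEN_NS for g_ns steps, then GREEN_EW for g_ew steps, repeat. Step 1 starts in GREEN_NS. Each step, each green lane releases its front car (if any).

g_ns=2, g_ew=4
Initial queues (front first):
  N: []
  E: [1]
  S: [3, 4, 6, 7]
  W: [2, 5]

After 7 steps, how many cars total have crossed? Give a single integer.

Step 1 [NS]: N:empty,E:wait,S:car3-GO,W:wait | queues: N=0 E=1 S=3 W=2
Step 2 [NS]: N:empty,E:wait,S:car4-GO,W:wait | queues: N=0 E=1 S=2 W=2
Step 3 [EW]: N:wait,E:car1-GO,S:wait,W:car2-GO | queues: N=0 E=0 S=2 W=1
Step 4 [EW]: N:wait,E:empty,S:wait,W:car5-GO | queues: N=0 E=0 S=2 W=0
Step 5 [EW]: N:wait,E:empty,S:wait,W:empty | queues: N=0 E=0 S=2 W=0
Step 6 [EW]: N:wait,E:empty,S:wait,W:empty | queues: N=0 E=0 S=2 W=0
Step 7 [NS]: N:empty,E:wait,S:car6-GO,W:wait | queues: N=0 E=0 S=1 W=0
Cars crossed by step 7: 6

Answer: 6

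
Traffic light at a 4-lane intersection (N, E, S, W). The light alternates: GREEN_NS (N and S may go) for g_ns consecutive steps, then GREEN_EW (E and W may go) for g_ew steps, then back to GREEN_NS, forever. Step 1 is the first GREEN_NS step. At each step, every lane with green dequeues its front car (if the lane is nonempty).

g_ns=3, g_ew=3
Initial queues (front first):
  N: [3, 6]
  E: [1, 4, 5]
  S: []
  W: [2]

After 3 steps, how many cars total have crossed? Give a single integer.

Step 1 [NS]: N:car3-GO,E:wait,S:empty,W:wait | queues: N=1 E=3 S=0 W=1
Step 2 [NS]: N:car6-GO,E:wait,S:empty,W:wait | queues: N=0 E=3 S=0 W=1
Step 3 [NS]: N:empty,E:wait,S:empty,W:wait | queues: N=0 E=3 S=0 W=1
Cars crossed by step 3: 2

Answer: 2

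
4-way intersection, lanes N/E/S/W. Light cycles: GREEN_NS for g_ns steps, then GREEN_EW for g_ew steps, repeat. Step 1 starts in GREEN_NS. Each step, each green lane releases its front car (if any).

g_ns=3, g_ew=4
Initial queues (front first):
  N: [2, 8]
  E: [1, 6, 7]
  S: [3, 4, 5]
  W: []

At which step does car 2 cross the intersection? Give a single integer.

Step 1 [NS]: N:car2-GO,E:wait,S:car3-GO,W:wait | queues: N=1 E=3 S=2 W=0
Step 2 [NS]: N:car8-GO,E:wait,S:car4-GO,W:wait | queues: N=0 E=3 S=1 W=0
Step 3 [NS]: N:empty,E:wait,S:car5-GO,W:wait | queues: N=0 E=3 S=0 W=0
Step 4 [EW]: N:wait,E:car1-GO,S:wait,W:empty | queues: N=0 E=2 S=0 W=0
Step 5 [EW]: N:wait,E:car6-GO,S:wait,W:empty | queues: N=0 E=1 S=0 W=0
Step 6 [EW]: N:wait,E:car7-GO,S:wait,W:empty | queues: N=0 E=0 S=0 W=0
Car 2 crosses at step 1

1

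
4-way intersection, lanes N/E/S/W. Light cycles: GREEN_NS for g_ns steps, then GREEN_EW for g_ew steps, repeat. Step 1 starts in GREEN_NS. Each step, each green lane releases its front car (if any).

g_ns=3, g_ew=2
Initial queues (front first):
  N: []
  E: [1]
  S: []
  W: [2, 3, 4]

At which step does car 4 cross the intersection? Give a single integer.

Step 1 [NS]: N:empty,E:wait,S:empty,W:wait | queues: N=0 E=1 S=0 W=3
Step 2 [NS]: N:empty,E:wait,S:empty,W:wait | queues: N=0 E=1 S=0 W=3
Step 3 [NS]: N:empty,E:wait,S:empty,W:wait | queues: N=0 E=1 S=0 W=3
Step 4 [EW]: N:wait,E:car1-GO,S:wait,W:car2-GO | queues: N=0 E=0 S=0 W=2
Step 5 [EW]: N:wait,E:empty,S:wait,W:car3-GO | queues: N=0 E=0 S=0 W=1
Step 6 [NS]: N:empty,E:wait,S:empty,W:wait | queues: N=0 E=0 S=0 W=1
Step 7 [NS]: N:empty,E:wait,S:empty,W:wait | queues: N=0 E=0 S=0 W=1
Step 8 [NS]: N:empty,E:wait,S:empty,W:wait | queues: N=0 E=0 S=0 W=1
Step 9 [EW]: N:wait,E:empty,S:wait,W:car4-GO | queues: N=0 E=0 S=0 W=0
Car 4 crosses at step 9

9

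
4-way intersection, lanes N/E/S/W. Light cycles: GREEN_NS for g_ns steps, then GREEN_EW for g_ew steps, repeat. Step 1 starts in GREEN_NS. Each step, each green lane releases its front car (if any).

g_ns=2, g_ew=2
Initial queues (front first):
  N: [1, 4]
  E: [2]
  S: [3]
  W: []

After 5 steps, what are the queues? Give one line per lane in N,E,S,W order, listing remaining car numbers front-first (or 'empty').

Step 1 [NS]: N:car1-GO,E:wait,S:car3-GO,W:wait | queues: N=1 E=1 S=0 W=0
Step 2 [NS]: N:car4-GO,E:wait,S:empty,W:wait | queues: N=0 E=1 S=0 W=0
Step 3 [EW]: N:wait,E:car2-GO,S:wait,W:empty | queues: N=0 E=0 S=0 W=0

N: empty
E: empty
S: empty
W: empty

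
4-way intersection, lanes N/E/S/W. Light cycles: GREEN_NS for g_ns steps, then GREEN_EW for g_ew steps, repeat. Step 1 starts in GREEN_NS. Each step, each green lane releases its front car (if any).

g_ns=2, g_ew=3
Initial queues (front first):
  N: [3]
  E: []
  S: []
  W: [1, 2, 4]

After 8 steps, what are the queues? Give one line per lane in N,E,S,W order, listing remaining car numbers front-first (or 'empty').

Step 1 [NS]: N:car3-GO,E:wait,S:empty,W:wait | queues: N=0 E=0 S=0 W=3
Step 2 [NS]: N:empty,E:wait,S:empty,W:wait | queues: N=0 E=0 S=0 W=3
Step 3 [EW]: N:wait,E:empty,S:wait,W:car1-GO | queues: N=0 E=0 S=0 W=2
Step 4 [EW]: N:wait,E:empty,S:wait,W:car2-GO | queues: N=0 E=0 S=0 W=1
Step 5 [EW]: N:wait,E:empty,S:wait,W:car4-GO | queues: N=0 E=0 S=0 W=0

N: empty
E: empty
S: empty
W: empty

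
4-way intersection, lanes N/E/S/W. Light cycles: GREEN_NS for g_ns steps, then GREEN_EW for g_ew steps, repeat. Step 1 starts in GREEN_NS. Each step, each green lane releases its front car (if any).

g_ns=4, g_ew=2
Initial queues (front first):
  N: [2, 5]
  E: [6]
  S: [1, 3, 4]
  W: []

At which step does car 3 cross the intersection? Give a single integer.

Step 1 [NS]: N:car2-GO,E:wait,S:car1-GO,W:wait | queues: N=1 E=1 S=2 W=0
Step 2 [NS]: N:car5-GO,E:wait,S:car3-GO,W:wait | queues: N=0 E=1 S=1 W=0
Step 3 [NS]: N:empty,E:wait,S:car4-GO,W:wait | queues: N=0 E=1 S=0 W=0
Step 4 [NS]: N:empty,E:wait,S:empty,W:wait | queues: N=0 E=1 S=0 W=0
Step 5 [EW]: N:wait,E:car6-GO,S:wait,W:empty | queues: N=0 E=0 S=0 W=0
Car 3 crosses at step 2

2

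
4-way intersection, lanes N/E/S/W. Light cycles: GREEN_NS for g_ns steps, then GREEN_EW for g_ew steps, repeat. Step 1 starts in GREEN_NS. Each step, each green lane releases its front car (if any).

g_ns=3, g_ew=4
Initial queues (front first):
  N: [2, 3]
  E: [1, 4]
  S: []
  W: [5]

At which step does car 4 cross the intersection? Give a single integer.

Step 1 [NS]: N:car2-GO,E:wait,S:empty,W:wait | queues: N=1 E=2 S=0 W=1
Step 2 [NS]: N:car3-GO,E:wait,S:empty,W:wait | queues: N=0 E=2 S=0 W=1
Step 3 [NS]: N:empty,E:wait,S:empty,W:wait | queues: N=0 E=2 S=0 W=1
Step 4 [EW]: N:wait,E:car1-GO,S:wait,W:car5-GO | queues: N=0 E=1 S=0 W=0
Step 5 [EW]: N:wait,E:car4-GO,S:wait,W:empty | queues: N=0 E=0 S=0 W=0
Car 4 crosses at step 5

5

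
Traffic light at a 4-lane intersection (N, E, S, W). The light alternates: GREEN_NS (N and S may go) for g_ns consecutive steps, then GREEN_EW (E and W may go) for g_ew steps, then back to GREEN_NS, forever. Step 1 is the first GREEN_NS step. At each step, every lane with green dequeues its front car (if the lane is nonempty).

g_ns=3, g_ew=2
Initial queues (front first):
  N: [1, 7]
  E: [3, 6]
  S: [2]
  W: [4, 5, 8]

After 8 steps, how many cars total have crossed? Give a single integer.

Answer: 7

Derivation:
Step 1 [NS]: N:car1-GO,E:wait,S:car2-GO,W:wait | queues: N=1 E=2 S=0 W=3
Step 2 [NS]: N:car7-GO,E:wait,S:empty,W:wait | queues: N=0 E=2 S=0 W=3
Step 3 [NS]: N:empty,E:wait,S:empty,W:wait | queues: N=0 E=2 S=0 W=3
Step 4 [EW]: N:wait,E:car3-GO,S:wait,W:car4-GO | queues: N=0 E=1 S=0 W=2
Step 5 [EW]: N:wait,E:car6-GO,S:wait,W:car5-GO | queues: N=0 E=0 S=0 W=1
Step 6 [NS]: N:empty,E:wait,S:empty,W:wait | queues: N=0 E=0 S=0 W=1
Step 7 [NS]: N:empty,E:wait,S:empty,W:wait | queues: N=0 E=0 S=0 W=1
Step 8 [NS]: N:empty,E:wait,S:empty,W:wait | queues: N=0 E=0 S=0 W=1
Cars crossed by step 8: 7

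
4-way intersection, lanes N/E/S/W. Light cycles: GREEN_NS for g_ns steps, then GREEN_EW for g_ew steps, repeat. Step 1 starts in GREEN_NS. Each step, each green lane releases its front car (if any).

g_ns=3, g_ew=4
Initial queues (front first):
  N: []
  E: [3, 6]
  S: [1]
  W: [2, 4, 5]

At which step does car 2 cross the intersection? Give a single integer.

Step 1 [NS]: N:empty,E:wait,S:car1-GO,W:wait | queues: N=0 E=2 S=0 W=3
Step 2 [NS]: N:empty,E:wait,S:empty,W:wait | queues: N=0 E=2 S=0 W=3
Step 3 [NS]: N:empty,E:wait,S:empty,W:wait | queues: N=0 E=2 S=0 W=3
Step 4 [EW]: N:wait,E:car3-GO,S:wait,W:car2-GO | queues: N=0 E=1 S=0 W=2
Step 5 [EW]: N:wait,E:car6-GO,S:wait,W:car4-GO | queues: N=0 E=0 S=0 W=1
Step 6 [EW]: N:wait,E:empty,S:wait,W:car5-GO | queues: N=0 E=0 S=0 W=0
Car 2 crosses at step 4

4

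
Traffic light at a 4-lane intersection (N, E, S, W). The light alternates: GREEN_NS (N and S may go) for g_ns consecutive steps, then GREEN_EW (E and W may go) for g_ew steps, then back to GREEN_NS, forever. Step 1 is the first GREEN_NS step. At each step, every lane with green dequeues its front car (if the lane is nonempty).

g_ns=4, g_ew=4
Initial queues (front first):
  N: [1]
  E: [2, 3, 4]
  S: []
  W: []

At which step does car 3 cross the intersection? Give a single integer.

Step 1 [NS]: N:car1-GO,E:wait,S:empty,W:wait | queues: N=0 E=3 S=0 W=0
Step 2 [NS]: N:empty,E:wait,S:empty,W:wait | queues: N=0 E=3 S=0 W=0
Step 3 [NS]: N:empty,E:wait,S:empty,W:wait | queues: N=0 E=3 S=0 W=0
Step 4 [NS]: N:empty,E:wait,S:empty,W:wait | queues: N=0 E=3 S=0 W=0
Step 5 [EW]: N:wait,E:car2-GO,S:wait,W:empty | queues: N=0 E=2 S=0 W=0
Step 6 [EW]: N:wait,E:car3-GO,S:wait,W:empty | queues: N=0 E=1 S=0 W=0
Step 7 [EW]: N:wait,E:car4-GO,S:wait,W:empty | queues: N=0 E=0 S=0 W=0
Car 3 crosses at step 6

6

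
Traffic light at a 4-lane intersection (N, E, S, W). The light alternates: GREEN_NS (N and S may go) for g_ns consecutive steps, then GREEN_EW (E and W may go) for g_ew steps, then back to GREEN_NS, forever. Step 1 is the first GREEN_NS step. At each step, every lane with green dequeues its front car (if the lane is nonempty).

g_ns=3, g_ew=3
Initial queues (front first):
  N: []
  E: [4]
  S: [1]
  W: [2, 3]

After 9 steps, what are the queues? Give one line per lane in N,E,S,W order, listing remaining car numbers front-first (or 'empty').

Step 1 [NS]: N:empty,E:wait,S:car1-GO,W:wait | queues: N=0 E=1 S=0 W=2
Step 2 [NS]: N:empty,E:wait,S:empty,W:wait | queues: N=0 E=1 S=0 W=2
Step 3 [NS]: N:empty,E:wait,S:empty,W:wait | queues: N=0 E=1 S=0 W=2
Step 4 [EW]: N:wait,E:car4-GO,S:wait,W:car2-GO | queues: N=0 E=0 S=0 W=1
Step 5 [EW]: N:wait,E:empty,S:wait,W:car3-GO | queues: N=0 E=0 S=0 W=0

N: empty
E: empty
S: empty
W: empty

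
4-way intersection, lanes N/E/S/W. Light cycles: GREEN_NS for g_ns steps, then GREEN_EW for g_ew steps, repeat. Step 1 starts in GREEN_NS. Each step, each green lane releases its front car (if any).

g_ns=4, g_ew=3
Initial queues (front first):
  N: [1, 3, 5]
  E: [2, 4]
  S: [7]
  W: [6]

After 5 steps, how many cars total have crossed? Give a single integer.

Answer: 6

Derivation:
Step 1 [NS]: N:car1-GO,E:wait,S:car7-GO,W:wait | queues: N=2 E=2 S=0 W=1
Step 2 [NS]: N:car3-GO,E:wait,S:empty,W:wait | queues: N=1 E=2 S=0 W=1
Step 3 [NS]: N:car5-GO,E:wait,S:empty,W:wait | queues: N=0 E=2 S=0 W=1
Step 4 [NS]: N:empty,E:wait,S:empty,W:wait | queues: N=0 E=2 S=0 W=1
Step 5 [EW]: N:wait,E:car2-GO,S:wait,W:car6-GO | queues: N=0 E=1 S=0 W=0
Cars crossed by step 5: 6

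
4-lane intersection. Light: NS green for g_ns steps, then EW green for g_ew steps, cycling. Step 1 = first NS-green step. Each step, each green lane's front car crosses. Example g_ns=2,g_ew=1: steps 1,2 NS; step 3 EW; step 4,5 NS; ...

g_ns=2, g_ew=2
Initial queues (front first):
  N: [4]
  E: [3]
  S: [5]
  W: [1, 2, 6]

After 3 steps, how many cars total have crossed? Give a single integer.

Step 1 [NS]: N:car4-GO,E:wait,S:car5-GO,W:wait | queues: N=0 E=1 S=0 W=3
Step 2 [NS]: N:empty,E:wait,S:empty,W:wait | queues: N=0 E=1 S=0 W=3
Step 3 [EW]: N:wait,E:car3-GO,S:wait,W:car1-GO | queues: N=0 E=0 S=0 W=2
Cars crossed by step 3: 4

Answer: 4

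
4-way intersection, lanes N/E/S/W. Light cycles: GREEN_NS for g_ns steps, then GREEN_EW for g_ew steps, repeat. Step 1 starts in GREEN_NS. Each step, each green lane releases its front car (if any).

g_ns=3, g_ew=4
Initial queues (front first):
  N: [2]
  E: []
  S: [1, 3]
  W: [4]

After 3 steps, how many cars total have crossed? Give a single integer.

Step 1 [NS]: N:car2-GO,E:wait,S:car1-GO,W:wait | queues: N=0 E=0 S=1 W=1
Step 2 [NS]: N:empty,E:wait,S:car3-GO,W:wait | queues: N=0 E=0 S=0 W=1
Step 3 [NS]: N:empty,E:wait,S:empty,W:wait | queues: N=0 E=0 S=0 W=1
Cars crossed by step 3: 3

Answer: 3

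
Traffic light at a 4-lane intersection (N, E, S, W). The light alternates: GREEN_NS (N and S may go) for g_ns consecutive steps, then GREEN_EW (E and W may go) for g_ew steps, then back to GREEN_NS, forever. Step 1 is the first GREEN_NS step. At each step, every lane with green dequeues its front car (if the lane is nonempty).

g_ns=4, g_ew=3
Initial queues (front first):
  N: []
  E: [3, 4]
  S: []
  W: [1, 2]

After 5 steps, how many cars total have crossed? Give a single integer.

Answer: 2

Derivation:
Step 1 [NS]: N:empty,E:wait,S:empty,W:wait | queues: N=0 E=2 S=0 W=2
Step 2 [NS]: N:empty,E:wait,S:empty,W:wait | queues: N=0 E=2 S=0 W=2
Step 3 [NS]: N:empty,E:wait,S:empty,W:wait | queues: N=0 E=2 S=0 W=2
Step 4 [NS]: N:empty,E:wait,S:empty,W:wait | queues: N=0 E=2 S=0 W=2
Step 5 [EW]: N:wait,E:car3-GO,S:wait,W:car1-GO | queues: N=0 E=1 S=0 W=1
Cars crossed by step 5: 2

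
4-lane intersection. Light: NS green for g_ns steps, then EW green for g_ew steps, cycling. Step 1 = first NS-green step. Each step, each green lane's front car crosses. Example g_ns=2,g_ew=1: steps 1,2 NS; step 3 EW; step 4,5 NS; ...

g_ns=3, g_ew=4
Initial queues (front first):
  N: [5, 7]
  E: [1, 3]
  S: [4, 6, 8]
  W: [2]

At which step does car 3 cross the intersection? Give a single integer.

Step 1 [NS]: N:car5-GO,E:wait,S:car4-GO,W:wait | queues: N=1 E=2 S=2 W=1
Step 2 [NS]: N:car7-GO,E:wait,S:car6-GO,W:wait | queues: N=0 E=2 S=1 W=1
Step 3 [NS]: N:empty,E:wait,S:car8-GO,W:wait | queues: N=0 E=2 S=0 W=1
Step 4 [EW]: N:wait,E:car1-GO,S:wait,W:car2-GO | queues: N=0 E=1 S=0 W=0
Step 5 [EW]: N:wait,E:car3-GO,S:wait,W:empty | queues: N=0 E=0 S=0 W=0
Car 3 crosses at step 5

5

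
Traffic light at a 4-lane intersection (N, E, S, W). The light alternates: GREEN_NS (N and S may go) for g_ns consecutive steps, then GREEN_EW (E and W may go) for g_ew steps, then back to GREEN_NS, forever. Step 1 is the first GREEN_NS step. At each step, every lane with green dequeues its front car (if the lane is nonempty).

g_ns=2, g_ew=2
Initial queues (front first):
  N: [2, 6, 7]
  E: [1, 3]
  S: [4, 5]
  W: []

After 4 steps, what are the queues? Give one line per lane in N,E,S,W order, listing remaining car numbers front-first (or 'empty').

Step 1 [NS]: N:car2-GO,E:wait,S:car4-GO,W:wait | queues: N=2 E=2 S=1 W=0
Step 2 [NS]: N:car6-GO,E:wait,S:car5-GO,W:wait | queues: N=1 E=2 S=0 W=0
Step 3 [EW]: N:wait,E:car1-GO,S:wait,W:empty | queues: N=1 E=1 S=0 W=0
Step 4 [EW]: N:wait,E:car3-GO,S:wait,W:empty | queues: N=1 E=0 S=0 W=0

N: 7
E: empty
S: empty
W: empty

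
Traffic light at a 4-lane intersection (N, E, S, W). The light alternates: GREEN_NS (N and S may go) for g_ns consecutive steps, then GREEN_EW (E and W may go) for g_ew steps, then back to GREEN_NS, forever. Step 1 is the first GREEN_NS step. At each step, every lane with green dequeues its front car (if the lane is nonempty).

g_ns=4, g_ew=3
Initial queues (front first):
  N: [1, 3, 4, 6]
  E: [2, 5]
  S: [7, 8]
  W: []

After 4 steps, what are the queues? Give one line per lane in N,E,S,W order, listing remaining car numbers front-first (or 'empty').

Step 1 [NS]: N:car1-GO,E:wait,S:car7-GO,W:wait | queues: N=3 E=2 S=1 W=0
Step 2 [NS]: N:car3-GO,E:wait,S:car8-GO,W:wait | queues: N=2 E=2 S=0 W=0
Step 3 [NS]: N:car4-GO,E:wait,S:empty,W:wait | queues: N=1 E=2 S=0 W=0
Step 4 [NS]: N:car6-GO,E:wait,S:empty,W:wait | queues: N=0 E=2 S=0 W=0

N: empty
E: 2 5
S: empty
W: empty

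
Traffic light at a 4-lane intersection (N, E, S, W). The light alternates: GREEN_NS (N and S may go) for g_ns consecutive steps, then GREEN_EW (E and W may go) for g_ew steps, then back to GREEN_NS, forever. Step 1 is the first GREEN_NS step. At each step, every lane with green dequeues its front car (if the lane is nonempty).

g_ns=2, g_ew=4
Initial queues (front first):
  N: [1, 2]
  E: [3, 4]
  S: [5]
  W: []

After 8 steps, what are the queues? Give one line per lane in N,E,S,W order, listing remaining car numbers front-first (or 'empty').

Step 1 [NS]: N:car1-GO,E:wait,S:car5-GO,W:wait | queues: N=1 E=2 S=0 W=0
Step 2 [NS]: N:car2-GO,E:wait,S:empty,W:wait | queues: N=0 E=2 S=0 W=0
Step 3 [EW]: N:wait,E:car3-GO,S:wait,W:empty | queues: N=0 E=1 S=0 W=0
Step 4 [EW]: N:wait,E:car4-GO,S:wait,W:empty | queues: N=0 E=0 S=0 W=0

N: empty
E: empty
S: empty
W: empty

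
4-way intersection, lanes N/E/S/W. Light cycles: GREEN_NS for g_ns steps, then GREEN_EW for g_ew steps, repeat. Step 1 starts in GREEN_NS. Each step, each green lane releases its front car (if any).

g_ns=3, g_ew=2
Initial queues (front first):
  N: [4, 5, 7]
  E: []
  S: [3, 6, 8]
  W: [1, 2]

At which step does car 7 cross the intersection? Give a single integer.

Step 1 [NS]: N:car4-GO,E:wait,S:car3-GO,W:wait | queues: N=2 E=0 S=2 W=2
Step 2 [NS]: N:car5-GO,E:wait,S:car6-GO,W:wait | queues: N=1 E=0 S=1 W=2
Step 3 [NS]: N:car7-GO,E:wait,S:car8-GO,W:wait | queues: N=0 E=0 S=0 W=2
Step 4 [EW]: N:wait,E:empty,S:wait,W:car1-GO | queues: N=0 E=0 S=0 W=1
Step 5 [EW]: N:wait,E:empty,S:wait,W:car2-GO | queues: N=0 E=0 S=0 W=0
Car 7 crosses at step 3

3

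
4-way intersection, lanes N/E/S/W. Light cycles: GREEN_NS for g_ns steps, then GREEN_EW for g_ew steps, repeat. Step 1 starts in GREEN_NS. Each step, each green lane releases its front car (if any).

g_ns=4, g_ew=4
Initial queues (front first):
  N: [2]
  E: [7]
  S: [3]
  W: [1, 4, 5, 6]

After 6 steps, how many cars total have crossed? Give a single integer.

Answer: 5

Derivation:
Step 1 [NS]: N:car2-GO,E:wait,S:car3-GO,W:wait | queues: N=0 E=1 S=0 W=4
Step 2 [NS]: N:empty,E:wait,S:empty,W:wait | queues: N=0 E=1 S=0 W=4
Step 3 [NS]: N:empty,E:wait,S:empty,W:wait | queues: N=0 E=1 S=0 W=4
Step 4 [NS]: N:empty,E:wait,S:empty,W:wait | queues: N=0 E=1 S=0 W=4
Step 5 [EW]: N:wait,E:car7-GO,S:wait,W:car1-GO | queues: N=0 E=0 S=0 W=3
Step 6 [EW]: N:wait,E:empty,S:wait,W:car4-GO | queues: N=0 E=0 S=0 W=2
Cars crossed by step 6: 5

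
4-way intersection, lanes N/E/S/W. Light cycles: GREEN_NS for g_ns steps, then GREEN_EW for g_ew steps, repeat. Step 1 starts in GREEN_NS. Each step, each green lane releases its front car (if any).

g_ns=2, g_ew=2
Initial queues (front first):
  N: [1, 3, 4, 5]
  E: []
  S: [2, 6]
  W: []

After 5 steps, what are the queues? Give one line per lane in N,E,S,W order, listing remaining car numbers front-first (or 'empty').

Step 1 [NS]: N:car1-GO,E:wait,S:car2-GO,W:wait | queues: N=3 E=0 S=1 W=0
Step 2 [NS]: N:car3-GO,E:wait,S:car6-GO,W:wait | queues: N=2 E=0 S=0 W=0
Step 3 [EW]: N:wait,E:empty,S:wait,W:empty | queues: N=2 E=0 S=0 W=0
Step 4 [EW]: N:wait,E:empty,S:wait,W:empty | queues: N=2 E=0 S=0 W=0
Step 5 [NS]: N:car4-GO,E:wait,S:empty,W:wait | queues: N=1 E=0 S=0 W=0

N: 5
E: empty
S: empty
W: empty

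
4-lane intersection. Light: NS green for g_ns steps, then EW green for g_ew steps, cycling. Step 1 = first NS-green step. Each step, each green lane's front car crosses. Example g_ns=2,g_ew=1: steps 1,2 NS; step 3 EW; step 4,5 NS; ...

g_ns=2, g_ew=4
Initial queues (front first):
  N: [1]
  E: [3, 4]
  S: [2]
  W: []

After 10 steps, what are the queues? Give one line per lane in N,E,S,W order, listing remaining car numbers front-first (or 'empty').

Step 1 [NS]: N:car1-GO,E:wait,S:car2-GO,W:wait | queues: N=0 E=2 S=0 W=0
Step 2 [NS]: N:empty,E:wait,S:empty,W:wait | queues: N=0 E=2 S=0 W=0
Step 3 [EW]: N:wait,E:car3-GO,S:wait,W:empty | queues: N=0 E=1 S=0 W=0
Step 4 [EW]: N:wait,E:car4-GO,S:wait,W:empty | queues: N=0 E=0 S=0 W=0

N: empty
E: empty
S: empty
W: empty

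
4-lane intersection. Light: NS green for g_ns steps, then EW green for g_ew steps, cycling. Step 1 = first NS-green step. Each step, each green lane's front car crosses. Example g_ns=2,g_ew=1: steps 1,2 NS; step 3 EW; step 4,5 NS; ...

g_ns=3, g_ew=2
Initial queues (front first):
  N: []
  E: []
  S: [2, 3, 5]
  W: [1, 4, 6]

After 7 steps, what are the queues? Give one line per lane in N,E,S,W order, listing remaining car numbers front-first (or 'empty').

Step 1 [NS]: N:empty,E:wait,S:car2-GO,W:wait | queues: N=0 E=0 S=2 W=3
Step 2 [NS]: N:empty,E:wait,S:car3-GO,W:wait | queues: N=0 E=0 S=1 W=3
Step 3 [NS]: N:empty,E:wait,S:car5-GO,W:wait | queues: N=0 E=0 S=0 W=3
Step 4 [EW]: N:wait,E:empty,S:wait,W:car1-GO | queues: N=0 E=0 S=0 W=2
Step 5 [EW]: N:wait,E:empty,S:wait,W:car4-GO | queues: N=0 E=0 S=0 W=1
Step 6 [NS]: N:empty,E:wait,S:empty,W:wait | queues: N=0 E=0 S=0 W=1
Step 7 [NS]: N:empty,E:wait,S:empty,W:wait | queues: N=0 E=0 S=0 W=1

N: empty
E: empty
S: empty
W: 6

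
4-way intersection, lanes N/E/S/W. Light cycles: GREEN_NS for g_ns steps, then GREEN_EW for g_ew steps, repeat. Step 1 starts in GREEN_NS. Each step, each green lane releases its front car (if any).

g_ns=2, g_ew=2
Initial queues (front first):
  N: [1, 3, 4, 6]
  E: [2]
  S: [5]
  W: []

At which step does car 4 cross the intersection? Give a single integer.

Step 1 [NS]: N:car1-GO,E:wait,S:car5-GO,W:wait | queues: N=3 E=1 S=0 W=0
Step 2 [NS]: N:car3-GO,E:wait,S:empty,W:wait | queues: N=2 E=1 S=0 W=0
Step 3 [EW]: N:wait,E:car2-GO,S:wait,W:empty | queues: N=2 E=0 S=0 W=0
Step 4 [EW]: N:wait,E:empty,S:wait,W:empty | queues: N=2 E=0 S=0 W=0
Step 5 [NS]: N:car4-GO,E:wait,S:empty,W:wait | queues: N=1 E=0 S=0 W=0
Step 6 [NS]: N:car6-GO,E:wait,S:empty,W:wait | queues: N=0 E=0 S=0 W=0
Car 4 crosses at step 5

5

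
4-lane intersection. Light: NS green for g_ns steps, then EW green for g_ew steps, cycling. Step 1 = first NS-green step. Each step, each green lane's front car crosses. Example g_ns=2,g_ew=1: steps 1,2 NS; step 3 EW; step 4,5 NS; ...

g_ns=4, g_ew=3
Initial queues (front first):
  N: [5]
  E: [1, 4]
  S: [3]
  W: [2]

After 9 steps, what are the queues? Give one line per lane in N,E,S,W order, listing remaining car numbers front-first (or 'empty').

Step 1 [NS]: N:car5-GO,E:wait,S:car3-GO,W:wait | queues: N=0 E=2 S=0 W=1
Step 2 [NS]: N:empty,E:wait,S:empty,W:wait | queues: N=0 E=2 S=0 W=1
Step 3 [NS]: N:empty,E:wait,S:empty,W:wait | queues: N=0 E=2 S=0 W=1
Step 4 [NS]: N:empty,E:wait,S:empty,W:wait | queues: N=0 E=2 S=0 W=1
Step 5 [EW]: N:wait,E:car1-GO,S:wait,W:car2-GO | queues: N=0 E=1 S=0 W=0
Step 6 [EW]: N:wait,E:car4-GO,S:wait,W:empty | queues: N=0 E=0 S=0 W=0

N: empty
E: empty
S: empty
W: empty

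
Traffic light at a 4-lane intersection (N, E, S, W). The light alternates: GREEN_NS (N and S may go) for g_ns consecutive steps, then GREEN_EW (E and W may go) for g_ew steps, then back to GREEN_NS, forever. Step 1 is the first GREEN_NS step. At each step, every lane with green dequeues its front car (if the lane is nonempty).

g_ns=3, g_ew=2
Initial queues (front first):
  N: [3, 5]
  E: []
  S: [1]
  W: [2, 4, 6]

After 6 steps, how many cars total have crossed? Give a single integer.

Step 1 [NS]: N:car3-GO,E:wait,S:car1-GO,W:wait | queues: N=1 E=0 S=0 W=3
Step 2 [NS]: N:car5-GO,E:wait,S:empty,W:wait | queues: N=0 E=0 S=0 W=3
Step 3 [NS]: N:empty,E:wait,S:empty,W:wait | queues: N=0 E=0 S=0 W=3
Step 4 [EW]: N:wait,E:empty,S:wait,W:car2-GO | queues: N=0 E=0 S=0 W=2
Step 5 [EW]: N:wait,E:empty,S:wait,W:car4-GO | queues: N=0 E=0 S=0 W=1
Step 6 [NS]: N:empty,E:wait,S:empty,W:wait | queues: N=0 E=0 S=0 W=1
Cars crossed by step 6: 5

Answer: 5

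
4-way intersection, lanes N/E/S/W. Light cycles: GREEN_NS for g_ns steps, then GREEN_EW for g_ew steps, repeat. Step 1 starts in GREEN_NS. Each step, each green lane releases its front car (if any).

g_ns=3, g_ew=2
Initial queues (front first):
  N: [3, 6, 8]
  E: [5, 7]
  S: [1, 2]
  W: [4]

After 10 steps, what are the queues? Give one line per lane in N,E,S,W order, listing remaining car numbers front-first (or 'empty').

Step 1 [NS]: N:car3-GO,E:wait,S:car1-GO,W:wait | queues: N=2 E=2 S=1 W=1
Step 2 [NS]: N:car6-GO,E:wait,S:car2-GO,W:wait | queues: N=1 E=2 S=0 W=1
Step 3 [NS]: N:car8-GO,E:wait,S:empty,W:wait | queues: N=0 E=2 S=0 W=1
Step 4 [EW]: N:wait,E:car5-GO,S:wait,W:car4-GO | queues: N=0 E=1 S=0 W=0
Step 5 [EW]: N:wait,E:car7-GO,S:wait,W:empty | queues: N=0 E=0 S=0 W=0

N: empty
E: empty
S: empty
W: empty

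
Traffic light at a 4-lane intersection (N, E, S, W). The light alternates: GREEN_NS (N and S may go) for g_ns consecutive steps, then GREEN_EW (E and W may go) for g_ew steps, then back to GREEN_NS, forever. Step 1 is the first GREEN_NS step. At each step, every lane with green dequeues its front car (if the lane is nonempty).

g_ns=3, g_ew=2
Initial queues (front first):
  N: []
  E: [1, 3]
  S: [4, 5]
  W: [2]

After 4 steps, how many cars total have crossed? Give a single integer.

Step 1 [NS]: N:empty,E:wait,S:car4-GO,W:wait | queues: N=0 E=2 S=1 W=1
Step 2 [NS]: N:empty,E:wait,S:car5-GO,W:wait | queues: N=0 E=2 S=0 W=1
Step 3 [NS]: N:empty,E:wait,S:empty,W:wait | queues: N=0 E=2 S=0 W=1
Step 4 [EW]: N:wait,E:car1-GO,S:wait,W:car2-GO | queues: N=0 E=1 S=0 W=0
Cars crossed by step 4: 4

Answer: 4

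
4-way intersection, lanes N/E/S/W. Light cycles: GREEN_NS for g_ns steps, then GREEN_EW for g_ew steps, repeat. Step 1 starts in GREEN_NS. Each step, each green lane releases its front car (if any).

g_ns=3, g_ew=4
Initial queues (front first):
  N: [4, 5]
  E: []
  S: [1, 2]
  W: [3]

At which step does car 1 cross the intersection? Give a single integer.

Step 1 [NS]: N:car4-GO,E:wait,S:car1-GO,W:wait | queues: N=1 E=0 S=1 W=1
Step 2 [NS]: N:car5-GO,E:wait,S:car2-GO,W:wait | queues: N=0 E=0 S=0 W=1
Step 3 [NS]: N:empty,E:wait,S:empty,W:wait | queues: N=0 E=0 S=0 W=1
Step 4 [EW]: N:wait,E:empty,S:wait,W:car3-GO | queues: N=0 E=0 S=0 W=0
Car 1 crosses at step 1

1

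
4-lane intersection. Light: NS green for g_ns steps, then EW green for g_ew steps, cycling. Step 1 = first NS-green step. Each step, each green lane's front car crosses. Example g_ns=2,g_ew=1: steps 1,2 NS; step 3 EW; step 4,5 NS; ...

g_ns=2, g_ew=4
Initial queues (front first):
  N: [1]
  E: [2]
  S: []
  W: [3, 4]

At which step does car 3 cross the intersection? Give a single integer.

Step 1 [NS]: N:car1-GO,E:wait,S:empty,W:wait | queues: N=0 E=1 S=0 W=2
Step 2 [NS]: N:empty,E:wait,S:empty,W:wait | queues: N=0 E=1 S=0 W=2
Step 3 [EW]: N:wait,E:car2-GO,S:wait,W:car3-GO | queues: N=0 E=0 S=0 W=1
Step 4 [EW]: N:wait,E:empty,S:wait,W:car4-GO | queues: N=0 E=0 S=0 W=0
Car 3 crosses at step 3

3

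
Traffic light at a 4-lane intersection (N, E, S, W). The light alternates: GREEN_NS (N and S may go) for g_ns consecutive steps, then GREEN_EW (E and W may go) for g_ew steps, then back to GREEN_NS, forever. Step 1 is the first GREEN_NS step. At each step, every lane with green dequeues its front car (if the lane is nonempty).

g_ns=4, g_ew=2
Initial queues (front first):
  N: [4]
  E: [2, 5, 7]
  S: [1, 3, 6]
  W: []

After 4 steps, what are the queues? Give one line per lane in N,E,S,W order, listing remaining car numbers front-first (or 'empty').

Step 1 [NS]: N:car4-GO,E:wait,S:car1-GO,W:wait | queues: N=0 E=3 S=2 W=0
Step 2 [NS]: N:empty,E:wait,S:car3-GO,W:wait | queues: N=0 E=3 S=1 W=0
Step 3 [NS]: N:empty,E:wait,S:car6-GO,W:wait | queues: N=0 E=3 S=0 W=0
Step 4 [NS]: N:empty,E:wait,S:empty,W:wait | queues: N=0 E=3 S=0 W=0

N: empty
E: 2 5 7
S: empty
W: empty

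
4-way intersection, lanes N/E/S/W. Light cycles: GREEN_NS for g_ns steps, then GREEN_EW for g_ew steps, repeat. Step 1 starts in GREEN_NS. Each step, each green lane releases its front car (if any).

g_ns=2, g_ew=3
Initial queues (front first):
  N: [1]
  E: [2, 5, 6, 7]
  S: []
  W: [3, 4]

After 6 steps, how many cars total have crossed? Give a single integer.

Answer: 6

Derivation:
Step 1 [NS]: N:car1-GO,E:wait,S:empty,W:wait | queues: N=0 E=4 S=0 W=2
Step 2 [NS]: N:empty,E:wait,S:empty,W:wait | queues: N=0 E=4 S=0 W=2
Step 3 [EW]: N:wait,E:car2-GO,S:wait,W:car3-GO | queues: N=0 E=3 S=0 W=1
Step 4 [EW]: N:wait,E:car5-GO,S:wait,W:car4-GO | queues: N=0 E=2 S=0 W=0
Step 5 [EW]: N:wait,E:car6-GO,S:wait,W:empty | queues: N=0 E=1 S=0 W=0
Step 6 [NS]: N:empty,E:wait,S:empty,W:wait | queues: N=0 E=1 S=0 W=0
Cars crossed by step 6: 6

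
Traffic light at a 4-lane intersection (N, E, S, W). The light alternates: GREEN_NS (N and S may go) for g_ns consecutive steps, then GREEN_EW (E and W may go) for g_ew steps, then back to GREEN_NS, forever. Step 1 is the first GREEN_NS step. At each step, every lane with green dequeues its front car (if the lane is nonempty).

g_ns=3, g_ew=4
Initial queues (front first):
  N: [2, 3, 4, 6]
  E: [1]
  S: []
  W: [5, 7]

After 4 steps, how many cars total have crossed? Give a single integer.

Answer: 5

Derivation:
Step 1 [NS]: N:car2-GO,E:wait,S:empty,W:wait | queues: N=3 E=1 S=0 W=2
Step 2 [NS]: N:car3-GO,E:wait,S:empty,W:wait | queues: N=2 E=1 S=0 W=2
Step 3 [NS]: N:car4-GO,E:wait,S:empty,W:wait | queues: N=1 E=1 S=0 W=2
Step 4 [EW]: N:wait,E:car1-GO,S:wait,W:car5-GO | queues: N=1 E=0 S=0 W=1
Cars crossed by step 4: 5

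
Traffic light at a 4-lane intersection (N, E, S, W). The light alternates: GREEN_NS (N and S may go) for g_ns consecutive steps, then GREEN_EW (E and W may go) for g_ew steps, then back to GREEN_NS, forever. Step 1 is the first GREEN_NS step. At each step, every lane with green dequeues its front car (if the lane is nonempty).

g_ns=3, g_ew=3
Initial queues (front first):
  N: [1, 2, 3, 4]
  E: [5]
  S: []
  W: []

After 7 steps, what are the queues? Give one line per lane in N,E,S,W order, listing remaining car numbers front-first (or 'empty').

Step 1 [NS]: N:car1-GO,E:wait,S:empty,W:wait | queues: N=3 E=1 S=0 W=0
Step 2 [NS]: N:car2-GO,E:wait,S:empty,W:wait | queues: N=2 E=1 S=0 W=0
Step 3 [NS]: N:car3-GO,E:wait,S:empty,W:wait | queues: N=1 E=1 S=0 W=0
Step 4 [EW]: N:wait,E:car5-GO,S:wait,W:empty | queues: N=1 E=0 S=0 W=0
Step 5 [EW]: N:wait,E:empty,S:wait,W:empty | queues: N=1 E=0 S=0 W=0
Step 6 [EW]: N:wait,E:empty,S:wait,W:empty | queues: N=1 E=0 S=0 W=0
Step 7 [NS]: N:car4-GO,E:wait,S:empty,W:wait | queues: N=0 E=0 S=0 W=0

N: empty
E: empty
S: empty
W: empty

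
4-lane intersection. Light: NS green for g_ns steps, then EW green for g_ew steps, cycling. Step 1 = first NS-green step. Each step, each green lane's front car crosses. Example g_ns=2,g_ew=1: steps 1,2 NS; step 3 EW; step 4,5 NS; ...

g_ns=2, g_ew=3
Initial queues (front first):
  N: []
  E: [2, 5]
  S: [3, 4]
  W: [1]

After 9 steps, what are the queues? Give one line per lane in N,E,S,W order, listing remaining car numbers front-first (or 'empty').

Step 1 [NS]: N:empty,E:wait,S:car3-GO,W:wait | queues: N=0 E=2 S=1 W=1
Step 2 [NS]: N:empty,E:wait,S:car4-GO,W:wait | queues: N=0 E=2 S=0 W=1
Step 3 [EW]: N:wait,E:car2-GO,S:wait,W:car1-GO | queues: N=0 E=1 S=0 W=0
Step 4 [EW]: N:wait,E:car5-GO,S:wait,W:empty | queues: N=0 E=0 S=0 W=0

N: empty
E: empty
S: empty
W: empty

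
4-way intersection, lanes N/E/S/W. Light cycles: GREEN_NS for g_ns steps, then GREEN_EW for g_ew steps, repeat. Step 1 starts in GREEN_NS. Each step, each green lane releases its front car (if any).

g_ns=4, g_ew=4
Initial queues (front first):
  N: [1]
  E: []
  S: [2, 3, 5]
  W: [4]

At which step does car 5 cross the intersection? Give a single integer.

Step 1 [NS]: N:car1-GO,E:wait,S:car2-GO,W:wait | queues: N=0 E=0 S=2 W=1
Step 2 [NS]: N:empty,E:wait,S:car3-GO,W:wait | queues: N=0 E=0 S=1 W=1
Step 3 [NS]: N:empty,E:wait,S:car5-GO,W:wait | queues: N=0 E=0 S=0 W=1
Step 4 [NS]: N:empty,E:wait,S:empty,W:wait | queues: N=0 E=0 S=0 W=1
Step 5 [EW]: N:wait,E:empty,S:wait,W:car4-GO | queues: N=0 E=0 S=0 W=0
Car 5 crosses at step 3

3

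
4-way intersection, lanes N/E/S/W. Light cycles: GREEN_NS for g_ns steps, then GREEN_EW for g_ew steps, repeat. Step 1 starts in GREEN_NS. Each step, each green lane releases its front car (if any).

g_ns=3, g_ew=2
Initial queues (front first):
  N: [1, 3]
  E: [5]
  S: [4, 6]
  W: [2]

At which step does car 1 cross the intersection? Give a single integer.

Step 1 [NS]: N:car1-GO,E:wait,S:car4-GO,W:wait | queues: N=1 E=1 S=1 W=1
Step 2 [NS]: N:car3-GO,E:wait,S:car6-GO,W:wait | queues: N=0 E=1 S=0 W=1
Step 3 [NS]: N:empty,E:wait,S:empty,W:wait | queues: N=0 E=1 S=0 W=1
Step 4 [EW]: N:wait,E:car5-GO,S:wait,W:car2-GO | queues: N=0 E=0 S=0 W=0
Car 1 crosses at step 1

1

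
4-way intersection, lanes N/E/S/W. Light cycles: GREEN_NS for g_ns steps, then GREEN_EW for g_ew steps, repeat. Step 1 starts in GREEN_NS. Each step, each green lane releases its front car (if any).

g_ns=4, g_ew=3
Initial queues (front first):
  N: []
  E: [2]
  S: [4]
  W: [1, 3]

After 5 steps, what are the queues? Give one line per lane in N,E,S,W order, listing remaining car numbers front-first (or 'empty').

Step 1 [NS]: N:empty,E:wait,S:car4-GO,W:wait | queues: N=0 E=1 S=0 W=2
Step 2 [NS]: N:empty,E:wait,S:empty,W:wait | queues: N=0 E=1 S=0 W=2
Step 3 [NS]: N:empty,E:wait,S:empty,W:wait | queues: N=0 E=1 S=0 W=2
Step 4 [NS]: N:empty,E:wait,S:empty,W:wait | queues: N=0 E=1 S=0 W=2
Step 5 [EW]: N:wait,E:car2-GO,S:wait,W:car1-GO | queues: N=0 E=0 S=0 W=1

N: empty
E: empty
S: empty
W: 3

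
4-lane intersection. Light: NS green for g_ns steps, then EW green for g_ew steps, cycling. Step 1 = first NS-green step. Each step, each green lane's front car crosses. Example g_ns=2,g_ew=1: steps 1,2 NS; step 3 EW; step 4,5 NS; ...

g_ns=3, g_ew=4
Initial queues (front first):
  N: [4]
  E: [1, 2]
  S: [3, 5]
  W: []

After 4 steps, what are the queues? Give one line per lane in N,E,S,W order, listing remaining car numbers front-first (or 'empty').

Step 1 [NS]: N:car4-GO,E:wait,S:car3-GO,W:wait | queues: N=0 E=2 S=1 W=0
Step 2 [NS]: N:empty,E:wait,S:car5-GO,W:wait | queues: N=0 E=2 S=0 W=0
Step 3 [NS]: N:empty,E:wait,S:empty,W:wait | queues: N=0 E=2 S=0 W=0
Step 4 [EW]: N:wait,E:car1-GO,S:wait,W:empty | queues: N=0 E=1 S=0 W=0

N: empty
E: 2
S: empty
W: empty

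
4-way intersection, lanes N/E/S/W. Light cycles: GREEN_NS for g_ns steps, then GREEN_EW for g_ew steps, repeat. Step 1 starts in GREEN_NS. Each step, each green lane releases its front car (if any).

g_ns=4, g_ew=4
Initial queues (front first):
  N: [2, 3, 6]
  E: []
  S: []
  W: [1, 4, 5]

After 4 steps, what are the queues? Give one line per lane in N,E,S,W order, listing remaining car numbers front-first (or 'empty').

Step 1 [NS]: N:car2-GO,E:wait,S:empty,W:wait | queues: N=2 E=0 S=0 W=3
Step 2 [NS]: N:car3-GO,E:wait,S:empty,W:wait | queues: N=1 E=0 S=0 W=3
Step 3 [NS]: N:car6-GO,E:wait,S:empty,W:wait | queues: N=0 E=0 S=0 W=3
Step 4 [NS]: N:empty,E:wait,S:empty,W:wait | queues: N=0 E=0 S=0 W=3

N: empty
E: empty
S: empty
W: 1 4 5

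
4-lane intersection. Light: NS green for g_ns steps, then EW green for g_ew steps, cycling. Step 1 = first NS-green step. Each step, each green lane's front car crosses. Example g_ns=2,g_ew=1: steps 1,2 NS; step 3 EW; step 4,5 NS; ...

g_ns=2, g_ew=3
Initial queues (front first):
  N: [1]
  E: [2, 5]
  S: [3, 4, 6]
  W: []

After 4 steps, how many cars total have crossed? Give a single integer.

Answer: 5

Derivation:
Step 1 [NS]: N:car1-GO,E:wait,S:car3-GO,W:wait | queues: N=0 E=2 S=2 W=0
Step 2 [NS]: N:empty,E:wait,S:car4-GO,W:wait | queues: N=0 E=2 S=1 W=0
Step 3 [EW]: N:wait,E:car2-GO,S:wait,W:empty | queues: N=0 E=1 S=1 W=0
Step 4 [EW]: N:wait,E:car5-GO,S:wait,W:empty | queues: N=0 E=0 S=1 W=0
Cars crossed by step 4: 5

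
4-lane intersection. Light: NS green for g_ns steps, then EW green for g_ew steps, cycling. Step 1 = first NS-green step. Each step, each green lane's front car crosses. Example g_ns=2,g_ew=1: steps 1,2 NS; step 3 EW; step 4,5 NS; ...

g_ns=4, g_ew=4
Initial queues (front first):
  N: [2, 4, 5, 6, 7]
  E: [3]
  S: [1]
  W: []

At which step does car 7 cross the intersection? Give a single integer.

Step 1 [NS]: N:car2-GO,E:wait,S:car1-GO,W:wait | queues: N=4 E=1 S=0 W=0
Step 2 [NS]: N:car4-GO,E:wait,S:empty,W:wait | queues: N=3 E=1 S=0 W=0
Step 3 [NS]: N:car5-GO,E:wait,S:empty,W:wait | queues: N=2 E=1 S=0 W=0
Step 4 [NS]: N:car6-GO,E:wait,S:empty,W:wait | queues: N=1 E=1 S=0 W=0
Step 5 [EW]: N:wait,E:car3-GO,S:wait,W:empty | queues: N=1 E=0 S=0 W=0
Step 6 [EW]: N:wait,E:empty,S:wait,W:empty | queues: N=1 E=0 S=0 W=0
Step 7 [EW]: N:wait,E:empty,S:wait,W:empty | queues: N=1 E=0 S=0 W=0
Step 8 [EW]: N:wait,E:empty,S:wait,W:empty | queues: N=1 E=0 S=0 W=0
Step 9 [NS]: N:car7-GO,E:wait,S:empty,W:wait | queues: N=0 E=0 S=0 W=0
Car 7 crosses at step 9

9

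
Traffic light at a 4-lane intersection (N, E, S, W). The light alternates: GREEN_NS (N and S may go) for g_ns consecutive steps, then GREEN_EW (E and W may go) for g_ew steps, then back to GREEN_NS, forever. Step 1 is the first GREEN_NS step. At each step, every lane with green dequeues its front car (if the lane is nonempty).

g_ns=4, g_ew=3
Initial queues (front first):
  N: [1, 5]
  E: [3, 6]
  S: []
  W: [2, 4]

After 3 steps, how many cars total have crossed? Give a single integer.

Step 1 [NS]: N:car1-GO,E:wait,S:empty,W:wait | queues: N=1 E=2 S=0 W=2
Step 2 [NS]: N:car5-GO,E:wait,S:empty,W:wait | queues: N=0 E=2 S=0 W=2
Step 3 [NS]: N:empty,E:wait,S:empty,W:wait | queues: N=0 E=2 S=0 W=2
Cars crossed by step 3: 2

Answer: 2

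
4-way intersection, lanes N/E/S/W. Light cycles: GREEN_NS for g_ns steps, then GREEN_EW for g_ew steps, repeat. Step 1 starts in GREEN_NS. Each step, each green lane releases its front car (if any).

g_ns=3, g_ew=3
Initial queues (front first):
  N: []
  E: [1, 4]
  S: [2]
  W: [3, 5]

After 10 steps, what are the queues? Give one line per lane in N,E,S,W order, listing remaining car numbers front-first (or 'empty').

Step 1 [NS]: N:empty,E:wait,S:car2-GO,W:wait | queues: N=0 E=2 S=0 W=2
Step 2 [NS]: N:empty,E:wait,S:empty,W:wait | queues: N=0 E=2 S=0 W=2
Step 3 [NS]: N:empty,E:wait,S:empty,W:wait | queues: N=0 E=2 S=0 W=2
Step 4 [EW]: N:wait,E:car1-GO,S:wait,W:car3-GO | queues: N=0 E=1 S=0 W=1
Step 5 [EW]: N:wait,E:car4-GO,S:wait,W:car5-GO | queues: N=0 E=0 S=0 W=0

N: empty
E: empty
S: empty
W: empty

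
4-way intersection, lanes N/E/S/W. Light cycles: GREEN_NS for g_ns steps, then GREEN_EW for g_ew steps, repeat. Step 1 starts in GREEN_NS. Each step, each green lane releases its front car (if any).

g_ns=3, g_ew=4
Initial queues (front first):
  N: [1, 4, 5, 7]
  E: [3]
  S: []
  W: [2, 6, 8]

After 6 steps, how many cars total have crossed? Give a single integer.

Step 1 [NS]: N:car1-GO,E:wait,S:empty,W:wait | queues: N=3 E=1 S=0 W=3
Step 2 [NS]: N:car4-GO,E:wait,S:empty,W:wait | queues: N=2 E=1 S=0 W=3
Step 3 [NS]: N:car5-GO,E:wait,S:empty,W:wait | queues: N=1 E=1 S=0 W=3
Step 4 [EW]: N:wait,E:car3-GO,S:wait,W:car2-GO | queues: N=1 E=0 S=0 W=2
Step 5 [EW]: N:wait,E:empty,S:wait,W:car6-GO | queues: N=1 E=0 S=0 W=1
Step 6 [EW]: N:wait,E:empty,S:wait,W:car8-GO | queues: N=1 E=0 S=0 W=0
Cars crossed by step 6: 7

Answer: 7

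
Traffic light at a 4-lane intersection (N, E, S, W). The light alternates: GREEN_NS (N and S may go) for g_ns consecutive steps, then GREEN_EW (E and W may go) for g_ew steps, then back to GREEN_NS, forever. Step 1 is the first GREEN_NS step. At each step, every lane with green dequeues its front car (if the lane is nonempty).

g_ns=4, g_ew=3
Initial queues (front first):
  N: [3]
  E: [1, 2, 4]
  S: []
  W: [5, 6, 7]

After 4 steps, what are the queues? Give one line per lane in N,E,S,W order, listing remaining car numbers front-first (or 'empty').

Step 1 [NS]: N:car3-GO,E:wait,S:empty,W:wait | queues: N=0 E=3 S=0 W=3
Step 2 [NS]: N:empty,E:wait,S:empty,W:wait | queues: N=0 E=3 S=0 W=3
Step 3 [NS]: N:empty,E:wait,S:empty,W:wait | queues: N=0 E=3 S=0 W=3
Step 4 [NS]: N:empty,E:wait,S:empty,W:wait | queues: N=0 E=3 S=0 W=3

N: empty
E: 1 2 4
S: empty
W: 5 6 7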